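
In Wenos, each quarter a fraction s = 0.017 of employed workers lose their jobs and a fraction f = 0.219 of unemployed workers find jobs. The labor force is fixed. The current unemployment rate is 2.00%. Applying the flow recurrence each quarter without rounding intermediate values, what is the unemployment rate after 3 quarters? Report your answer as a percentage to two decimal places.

With a fixed labor force, u_{t+1} = u_t + s·(1−u_t) − f·u_t = u_t·(1−s−f) + s.
Here 1−s−f = 0.764 and s = 0.017.
u_1 = 0.020000 × 0.764 + 0.017 = 0.032280.
u_2 = 0.032280 × 0.764 + 0.017 = 0.041662.
u_3 = 0.041662 × 0.764 + 0.017 = 0.048830.

Unemployment rate after three quarters ≈ 4.88%.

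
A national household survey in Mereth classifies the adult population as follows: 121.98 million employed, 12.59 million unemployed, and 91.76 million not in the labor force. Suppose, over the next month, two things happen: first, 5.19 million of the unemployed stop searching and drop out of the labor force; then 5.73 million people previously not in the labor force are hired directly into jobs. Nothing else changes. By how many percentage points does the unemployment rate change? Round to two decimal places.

The unemployment rate changes by −3.88 percentage points.

Initially, labor force = 121.98 + 12.59 = 134.57 million, so u = 12.59/134.57 = 9.36%.
After the first change, unemployed and labor force both fall by 5.19 → E = 121.98, U = 7.40, labor force = 129.38 million.
After the second change, employed and labor force both rise by 5.73; unemployed unchanged → E = 127.71, U = 7.40, labor force = 135.11 million.
New unemployment rate = 7.40 / 135.11 = 5.48%.
Change = 5.48% − 9.36% = −3.88 percentage points.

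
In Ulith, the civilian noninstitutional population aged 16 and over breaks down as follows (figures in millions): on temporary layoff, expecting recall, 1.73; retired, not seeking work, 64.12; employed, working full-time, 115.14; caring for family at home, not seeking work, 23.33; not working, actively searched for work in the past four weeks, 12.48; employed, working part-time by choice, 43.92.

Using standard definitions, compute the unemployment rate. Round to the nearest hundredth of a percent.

Employed = 115.14 + 43.92 = 159.06 million.
Unemployed = 1.73 + 12.48 = 14.21 million (jobless and actively searching, or on temporary layoff).
Labor force = 159.06 + 14.21 = 173.27 million.
Unemployment rate = 14.21 / 173.27 = 8.20%.

Unemployment rate ≈ 8.20%.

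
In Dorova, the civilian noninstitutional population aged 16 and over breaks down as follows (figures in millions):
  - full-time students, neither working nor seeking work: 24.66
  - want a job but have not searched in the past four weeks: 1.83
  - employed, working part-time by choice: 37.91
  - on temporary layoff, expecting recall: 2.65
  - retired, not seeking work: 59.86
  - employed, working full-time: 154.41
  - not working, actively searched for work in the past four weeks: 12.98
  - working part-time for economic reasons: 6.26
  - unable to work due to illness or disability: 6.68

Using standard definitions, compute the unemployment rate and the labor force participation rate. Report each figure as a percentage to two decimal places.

Employed = 37.91 + 154.41 + 6.26 = 198.58 million (anyone who worked, including part-time for economic reasons, counts as employed).
Unemployed = 2.65 + 12.98 = 15.63 million (jobless and actively searching, or on temporary layoff).
Labor force = 198.58 + 15.63 = 214.21 million.
Not in labor force = 24.66 + 1.83 + 59.86 + 6.68 = 93.03 million (those not working and not actively searching are outside the labor force — including those who want a job but have given up searching).
Civilian working-age population = 214.21 + 93.03 = 307.24 million.
Unemployment rate = 15.63 / 214.21 = 7.30%.
Labor force participation rate = 214.21 / 307.24 = 69.72%.

Unemployment rate ≈ 7.30%; labor force participation rate ≈ 69.72%.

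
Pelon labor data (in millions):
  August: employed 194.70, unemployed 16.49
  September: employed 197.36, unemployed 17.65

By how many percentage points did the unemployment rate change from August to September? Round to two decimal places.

The unemployment rate changed by +0.40 percentage points.

August: labor force = 194.70 + 16.49 = 211.19; u = 16.49/211.19 = 7.81%.
September: labor force = 197.36 + 17.65 = 215.01; u = 17.65/215.01 = 8.21%.
Change = 8.21% − 7.81% = +0.40 pp.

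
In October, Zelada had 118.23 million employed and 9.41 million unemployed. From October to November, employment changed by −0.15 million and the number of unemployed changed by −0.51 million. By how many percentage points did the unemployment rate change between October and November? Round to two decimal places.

The unemployment rate changed by −0.36 percentage points.

October: labor force = 118.23 + 9.41 = 127.64; u = 9.41/127.64 = 7.37%.
November: labor force = 118.08 + 8.90 = 126.98; u = 8.90/126.98 = 7.01%.
Change = 7.01% − 7.37% = −0.36 pp.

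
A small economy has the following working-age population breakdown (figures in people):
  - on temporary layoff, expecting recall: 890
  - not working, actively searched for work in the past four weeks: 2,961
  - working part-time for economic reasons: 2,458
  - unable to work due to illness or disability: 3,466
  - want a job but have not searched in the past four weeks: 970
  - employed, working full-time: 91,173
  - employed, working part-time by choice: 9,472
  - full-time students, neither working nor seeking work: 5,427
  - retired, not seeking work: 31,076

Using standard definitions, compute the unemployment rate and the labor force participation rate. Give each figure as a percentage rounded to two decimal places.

Employed = 2,458 + 91,173 + 9,472 = 103,103 (anyone who worked, including part-time for economic reasons, counts as employed).
Unemployed = 890 + 2,961 = 3,851 (jobless and actively searching, or on temporary layoff).
Labor force = 103,103 + 3,851 = 106,954.
Not in labor force = 3,466 + 970 + 5,427 + 31,076 = 40,939 (those not working and not actively searching are outside the labor force — including those who want a job but have given up searching).
Civilian working-age population = 106,954 + 40,939 = 147,893.
Unemployment rate = 3,851 / 106,954 = 3.60%.
Labor force participation rate = 106,954 / 147,893 = 72.32%.

Unemployment rate ≈ 3.60%; labor force participation rate ≈ 72.32%.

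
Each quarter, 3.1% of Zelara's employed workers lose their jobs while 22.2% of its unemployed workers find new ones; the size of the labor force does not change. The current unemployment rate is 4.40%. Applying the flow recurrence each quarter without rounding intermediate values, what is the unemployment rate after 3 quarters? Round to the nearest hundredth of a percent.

Unemployment rate after three quarters ≈ 8.98%.

With a fixed labor force, u_{t+1} = u_t + s·(1−u_t) − f·u_t = u_t·(1−s−f) + s.
Here 1−s−f = 0.747 and s = 0.031.
u_1 = 0.044000 × 0.747 + 0.031 = 0.063868.
u_2 = 0.063868 × 0.747 + 0.031 = 0.078709.
u_3 = 0.078709 × 0.747 + 0.031 = 0.089796.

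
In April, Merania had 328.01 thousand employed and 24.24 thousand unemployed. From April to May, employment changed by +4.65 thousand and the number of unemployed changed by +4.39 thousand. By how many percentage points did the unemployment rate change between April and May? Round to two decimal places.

The unemployment rate changed by +1.04 percentage points.

April: labor force = 328.01 + 24.24 = 352.25; u = 24.24/352.25 = 6.88%.
May: labor force = 332.66 + 28.63 = 361.29; u = 28.63/361.29 = 7.92%.
Change = 7.92% − 6.88% = +1.04 pp.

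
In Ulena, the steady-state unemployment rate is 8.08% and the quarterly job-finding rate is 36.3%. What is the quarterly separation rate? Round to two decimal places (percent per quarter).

From u* = s/(s+f): s = u·f/(1−u).
s = 0.0808 × 36.3 / (1 − 0.0808) = 2.9330 / 0.9192 ≈ 3.19% per quarter.

Separation rate ≈ 3.19% per quarter.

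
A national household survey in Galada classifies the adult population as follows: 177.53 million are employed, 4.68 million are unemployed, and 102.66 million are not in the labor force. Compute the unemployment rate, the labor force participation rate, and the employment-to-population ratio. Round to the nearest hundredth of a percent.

Labor force = employed + unemployed = 177.53 + 4.68 = 182.21 million.
Working-age population = 182.21 + 102.66 = 284.87 million.
Unemployment rate = 4.68 / 182.21 = 2.57%.
Labor force participation rate = 182.21 / 284.87 = 63.96%.
Employment-population ratio = 177.53 / 284.87 = 62.32%.

Unemployment rate ≈ 2.57%; labor force participation rate ≈ 63.96%; employment-population ratio ≈ 62.32%.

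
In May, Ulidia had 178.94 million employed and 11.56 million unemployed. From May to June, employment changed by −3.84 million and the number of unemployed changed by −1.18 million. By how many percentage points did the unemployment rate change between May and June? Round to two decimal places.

May: labor force = 178.94 + 11.56 = 190.50; u = 11.56/190.50 = 6.07%.
June: labor force = 175.10 + 10.38 = 185.48; u = 10.38/185.48 = 5.60%.
Change = 5.60% − 6.07% = −0.47 pp.

The unemployment rate changed by −0.47 percentage points.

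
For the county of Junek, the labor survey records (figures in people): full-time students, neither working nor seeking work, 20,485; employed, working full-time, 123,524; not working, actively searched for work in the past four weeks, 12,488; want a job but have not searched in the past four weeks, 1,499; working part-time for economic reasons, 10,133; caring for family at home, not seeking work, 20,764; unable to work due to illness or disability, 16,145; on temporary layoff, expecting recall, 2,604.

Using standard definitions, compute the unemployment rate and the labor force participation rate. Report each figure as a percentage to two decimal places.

Employed = 123,524 + 10,133 = 133,657 (anyone who worked, including part-time for economic reasons, counts as employed).
Unemployed = 12,488 + 2,604 = 15,092 (jobless and actively searching, or on temporary layoff).
Labor force = 133,657 + 15,092 = 148,749.
Not in labor force = 20,485 + 1,499 + 20,764 + 16,145 = 58,893 (those not working and not actively searching are outside the labor force — including those who want a job but have given up searching).
Civilian working-age population = 148,749 + 58,893 = 207,642.
Unemployment rate = 15,092 / 148,749 = 10.15%.
Labor force participation rate = 148,749 / 207,642 = 71.64%.

Unemployment rate ≈ 10.15%; labor force participation rate ≈ 71.64%.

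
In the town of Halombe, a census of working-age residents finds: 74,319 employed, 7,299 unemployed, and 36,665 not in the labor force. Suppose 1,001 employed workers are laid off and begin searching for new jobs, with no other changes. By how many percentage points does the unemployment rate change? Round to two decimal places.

The unemployment rate changes by +1.23 percentage points.

Initially, labor force = 74,319 + 7,299 = 81,618, so u = 7,299/81,618 = 8.94%.
After the change, employed falls and unemployed rises by 1,001; labor force unchanged → E = 73,318, U = 8,300, labor force = 81,618.
New unemployment rate = 8,300 / 81,618 = 10.17%.
Change = 10.17% − 8.94% = +1.23 percentage points.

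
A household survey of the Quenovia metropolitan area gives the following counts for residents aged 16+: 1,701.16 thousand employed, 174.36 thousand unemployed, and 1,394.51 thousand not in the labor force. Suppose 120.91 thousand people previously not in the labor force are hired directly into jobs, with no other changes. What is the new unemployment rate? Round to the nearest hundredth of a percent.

New unemployment rate ≈ 8.73%.

Initially, labor force = 1,701.16 + 174.36 = 1,875.52 thousand, so u = 174.36/1,875.52 = 9.30%.
After the change, employed and labor force both rise by 120.91; unemployed unchanged → E = 1,822.07, U = 174.36, labor force = 1,996.43 thousand.
New unemployment rate = 174.36 / 1,996.43 = 8.73%.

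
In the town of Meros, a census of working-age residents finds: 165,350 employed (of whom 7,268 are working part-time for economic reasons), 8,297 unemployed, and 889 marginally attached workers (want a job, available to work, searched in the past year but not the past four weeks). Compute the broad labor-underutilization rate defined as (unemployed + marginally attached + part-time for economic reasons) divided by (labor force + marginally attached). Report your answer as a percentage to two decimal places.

Broad underutilization rate ≈ 9.43%.

Labor force = 165,350 + 8,297 = 173,647.
Numerator = 8,297 + 889 + 7,268 = 16,454.
Denominator = 173,647 + 889 = 174,536.
Broad rate = 16,454 / 174,536 = 9.43%.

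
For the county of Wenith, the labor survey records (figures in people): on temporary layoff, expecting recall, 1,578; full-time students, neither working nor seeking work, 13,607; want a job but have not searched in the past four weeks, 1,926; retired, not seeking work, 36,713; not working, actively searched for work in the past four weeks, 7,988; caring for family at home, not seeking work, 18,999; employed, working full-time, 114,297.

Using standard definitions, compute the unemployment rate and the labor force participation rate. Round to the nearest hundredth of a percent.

Employed = 114,297.
Unemployed = 1,578 + 7,988 = 9,566 (jobless and actively searching, or on temporary layoff).
Labor force = 114,297 + 9,566 = 123,863.
Not in labor force = 13,607 + 1,926 + 36,713 + 18,999 = 71,245 (those not working and not actively searching are outside the labor force — including those who want a job but have given up searching).
Civilian working-age population = 123,863 + 71,245 = 195,108.
Unemployment rate = 9,566 / 123,863 = 7.72%.
Labor force participation rate = 123,863 / 195,108 = 63.48%.

Unemployment rate ≈ 7.72%; labor force participation rate ≈ 63.48%.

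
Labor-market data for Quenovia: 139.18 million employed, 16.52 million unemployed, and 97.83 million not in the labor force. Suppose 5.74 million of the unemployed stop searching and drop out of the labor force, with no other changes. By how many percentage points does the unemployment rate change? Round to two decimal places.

The unemployment rate changes by −3.42 percentage points.

Initially, labor force = 139.18 + 16.52 = 155.70 million, so u = 16.52/155.70 = 10.61%.
After the change, unemployed and labor force both fall by 5.74 → E = 139.18, U = 10.78, labor force = 149.96 million.
New unemployment rate = 10.78 / 149.96 = 7.19%.
Change = 7.19% − 10.61% = −3.42 percentage points.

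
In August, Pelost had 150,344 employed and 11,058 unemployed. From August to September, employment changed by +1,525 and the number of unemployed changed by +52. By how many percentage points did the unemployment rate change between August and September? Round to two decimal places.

The unemployment rate changed by −0.03 percentage points.

August: labor force = 150,344 + 11,058 = 161,402; u = 11,058/161,402 = 6.85%.
September: labor force = 151,869 + 11,110 = 162,979; u = 11,110/162,979 = 6.82%.
Change = 6.82% − 6.85% = −0.03 pp.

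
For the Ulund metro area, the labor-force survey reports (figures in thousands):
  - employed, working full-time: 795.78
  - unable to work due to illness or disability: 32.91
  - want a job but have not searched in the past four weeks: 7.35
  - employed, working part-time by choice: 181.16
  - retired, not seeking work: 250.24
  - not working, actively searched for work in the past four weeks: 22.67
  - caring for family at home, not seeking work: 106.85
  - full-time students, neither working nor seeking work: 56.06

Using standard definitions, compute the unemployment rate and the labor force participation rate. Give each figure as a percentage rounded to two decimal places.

Employed = 795.78 + 181.16 = 976.94 thousand.
Unemployed = 22.67 thousand.
Labor force = 976.94 + 22.67 = 999.61 thousand.
Not in labor force = 32.91 + 7.35 + 250.24 + 106.85 + 56.06 = 453.41 thousand (those not working and not actively searching are outside the labor force — including those who want a job but have given up searching).
Civilian working-age population = 999.61 + 453.41 = 1,453.02 thousand.
Unemployment rate = 22.67 / 999.61 = 2.27%.
Labor force participation rate = 999.61 / 1,453.02 = 68.80%.

Unemployment rate ≈ 2.27%; labor force participation rate ≈ 68.80%.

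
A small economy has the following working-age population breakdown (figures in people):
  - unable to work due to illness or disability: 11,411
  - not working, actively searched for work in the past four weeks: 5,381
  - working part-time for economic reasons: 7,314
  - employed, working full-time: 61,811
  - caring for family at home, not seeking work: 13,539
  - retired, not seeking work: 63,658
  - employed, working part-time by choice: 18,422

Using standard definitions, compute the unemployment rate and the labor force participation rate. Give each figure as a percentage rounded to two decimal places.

Employed = 7,314 + 61,811 + 18,422 = 87,547 (anyone who worked, including part-time for economic reasons, counts as employed).
Unemployed = 5,381.
Labor force = 87,547 + 5,381 = 92,928.
Not in labor force = 11,411 + 13,539 + 63,658 = 88,608 (those not working and not actively searching are outside the labor force).
Civilian working-age population = 92,928 + 88,608 = 181,536.
Unemployment rate = 5,381 / 92,928 = 5.79%.
Labor force participation rate = 92,928 / 181,536 = 51.19%.

Unemployment rate ≈ 5.79%; labor force participation rate ≈ 51.19%.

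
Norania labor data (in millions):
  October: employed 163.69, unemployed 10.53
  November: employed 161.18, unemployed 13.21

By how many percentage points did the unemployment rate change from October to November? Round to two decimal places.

The unemployment rate changed by +1.53 percentage points.

October: labor force = 163.69 + 10.53 = 174.22; u = 10.53/174.22 = 6.04%.
November: labor force = 161.18 + 13.21 = 174.39; u = 13.21/174.39 = 7.57%.
Change = 7.57% − 6.04% = +1.53 pp.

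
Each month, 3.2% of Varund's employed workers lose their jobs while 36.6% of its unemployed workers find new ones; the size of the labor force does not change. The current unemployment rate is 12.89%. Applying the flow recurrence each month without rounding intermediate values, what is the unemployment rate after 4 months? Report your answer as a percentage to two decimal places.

With a fixed labor force, u_{t+1} = u_t + s·(1−u_t) − f·u_t = u_t·(1−s−f) + s.
Here 1−s−f = 0.602 and s = 0.032.
u_1 = 0.128900 × 0.602 + 0.032 = 0.109598.
u_2 = 0.109598 × 0.602 + 0.032 = 0.097978.
u_3 = 0.097978 × 0.602 + 0.032 = 0.090983.
u_4 = 0.090983 × 0.602 + 0.032 = 0.086772.

Unemployment rate after four months ≈ 8.68%.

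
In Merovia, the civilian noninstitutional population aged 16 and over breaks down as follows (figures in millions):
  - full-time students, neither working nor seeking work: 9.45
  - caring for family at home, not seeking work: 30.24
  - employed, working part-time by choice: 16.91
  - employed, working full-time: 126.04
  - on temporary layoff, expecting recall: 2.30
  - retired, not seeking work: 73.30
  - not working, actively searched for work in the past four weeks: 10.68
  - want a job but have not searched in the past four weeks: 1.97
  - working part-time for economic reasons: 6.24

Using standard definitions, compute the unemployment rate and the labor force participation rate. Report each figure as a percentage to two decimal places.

Employed = 16.91 + 126.04 + 6.24 = 149.19 million (anyone who worked, including part-time for economic reasons, counts as employed).
Unemployed = 2.30 + 10.68 = 12.98 million (jobless and actively searching, or on temporary layoff).
Labor force = 149.19 + 12.98 = 162.17 million.
Not in labor force = 9.45 + 30.24 + 73.30 + 1.97 = 114.96 million (those not working and not actively searching are outside the labor force — including those who want a job but have given up searching).
Civilian working-age population = 162.17 + 114.96 = 277.13 million.
Unemployment rate = 12.98 / 162.17 = 8.00%.
Labor force participation rate = 162.17 / 277.13 = 58.52%.

Unemployment rate ≈ 8.00%; labor force participation rate ≈ 58.52%.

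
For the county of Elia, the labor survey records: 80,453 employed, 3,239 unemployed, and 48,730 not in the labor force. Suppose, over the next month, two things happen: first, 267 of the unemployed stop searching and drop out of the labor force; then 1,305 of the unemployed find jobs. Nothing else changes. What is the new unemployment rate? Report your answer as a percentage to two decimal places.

New unemployment rate ≈ 2.00%.

Initially, labor force = 80,453 + 3,239 = 83,692, so u = 3,239/83,692 = 3.87%.
After the first change, unemployed and labor force both fall by 267 → E = 80,453, U = 2,972, labor force = 83,425.
After the second change, unemployed falls and employed rises by 1,305; labor force unchanged → E = 81,758, U = 1,667, labor force = 83,425.
New unemployment rate = 1,667 / 83,425 = 2.00%.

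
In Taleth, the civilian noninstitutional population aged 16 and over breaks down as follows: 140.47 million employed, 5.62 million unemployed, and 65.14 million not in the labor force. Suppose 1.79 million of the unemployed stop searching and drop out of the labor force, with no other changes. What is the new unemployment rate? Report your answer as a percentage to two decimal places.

Initially, labor force = 140.47 + 5.62 = 146.09 million, so u = 5.62/146.09 = 3.85%.
After the change, unemployed and labor force both fall by 1.79 → E = 140.47, U = 3.83, labor force = 144.30 million.
New unemployment rate = 3.83 / 144.30 = 2.65%.

New unemployment rate ≈ 2.65%.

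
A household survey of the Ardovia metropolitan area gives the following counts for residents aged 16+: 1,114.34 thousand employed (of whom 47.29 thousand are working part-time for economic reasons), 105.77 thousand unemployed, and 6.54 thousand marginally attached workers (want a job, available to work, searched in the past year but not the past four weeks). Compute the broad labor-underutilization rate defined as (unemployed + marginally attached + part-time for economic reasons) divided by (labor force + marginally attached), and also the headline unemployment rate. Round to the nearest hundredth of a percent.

Labor force = 1,114.34 + 105.77 = 1,220.11 thousand.
Numerator = 105.77 + 6.54 + 47.29 = 159.60 thousand.
Denominator = 1,220.11 + 6.54 = 1,226.65 thousand.
Broad rate = 159.60 / 1,226.65 = 13.01%.
Headline unemployment rate = 105.77 / 1,220.11 = 8.67%.

Broad underutilization rate ≈ 13.01%; headline unemployment rate ≈ 8.67%.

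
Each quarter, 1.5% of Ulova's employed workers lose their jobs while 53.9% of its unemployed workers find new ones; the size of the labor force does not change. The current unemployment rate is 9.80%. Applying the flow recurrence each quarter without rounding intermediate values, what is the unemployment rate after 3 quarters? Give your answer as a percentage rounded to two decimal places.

With a fixed labor force, u_{t+1} = u_t + s·(1−u_t) − f·u_t = u_t·(1−s−f) + s.
Here 1−s−f = 0.446 and s = 0.015.
u_1 = 0.098000 × 0.446 + 0.015 = 0.058708.
u_2 = 0.058708 × 0.446 + 0.015 = 0.041184.
u_3 = 0.041184 × 0.446 + 0.015 = 0.033368.

Unemployment rate after three quarters ≈ 3.34%.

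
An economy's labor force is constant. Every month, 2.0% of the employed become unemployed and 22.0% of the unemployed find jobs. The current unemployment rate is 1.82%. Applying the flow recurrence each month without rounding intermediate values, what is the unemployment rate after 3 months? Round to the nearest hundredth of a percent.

With a fixed labor force, u_{t+1} = u_t + s·(1−u_t) − f·u_t = u_t·(1−s−f) + s.
Here 1−s−f = 0.760 and s = 0.020.
u_1 = 0.018200 × 0.760 + 0.020 = 0.033832.
u_2 = 0.033832 × 0.760 + 0.020 = 0.045712.
u_3 = 0.045712 × 0.760 + 0.020 = 0.054741.

Unemployment rate after three months ≈ 5.47%.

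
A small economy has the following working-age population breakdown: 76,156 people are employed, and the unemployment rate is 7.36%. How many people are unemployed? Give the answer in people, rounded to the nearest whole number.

About 6,050 are unemployed.

Let U be the number unemployed. The labor force is E + U, and U/(E+U) = 0.0736.
So U = 0.0736 × 76,156 / (1 − 0.0736) = 5605.08 / 0.9264 ≈ 6,050.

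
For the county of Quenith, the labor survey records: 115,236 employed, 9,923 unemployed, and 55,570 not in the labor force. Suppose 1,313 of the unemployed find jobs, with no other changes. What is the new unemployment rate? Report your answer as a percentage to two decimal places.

Initially, labor force = 115,236 + 9,923 = 125,159, so u = 9,923/125,159 = 7.93%.
After the change, unemployed falls and employed rises by 1,313; labor force unchanged → E = 116,549, U = 8,610, labor force = 125,159.
New unemployment rate = 8,610 / 125,159 = 6.88%.

New unemployment rate ≈ 6.88%.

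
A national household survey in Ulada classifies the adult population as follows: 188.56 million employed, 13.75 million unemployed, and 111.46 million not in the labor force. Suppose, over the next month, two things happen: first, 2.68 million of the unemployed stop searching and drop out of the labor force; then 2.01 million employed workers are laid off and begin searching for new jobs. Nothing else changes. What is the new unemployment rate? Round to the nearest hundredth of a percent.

New unemployment rate ≈ 6.55%.

Initially, labor force = 188.56 + 13.75 = 202.31 million, so u = 13.75/202.31 = 6.80%.
After the first change, unemployed and labor force both fall by 2.68 → E = 188.56, U = 11.07, labor force = 199.63 million.
After the second change, employed falls and unemployed rises by 2.01; labor force unchanged → E = 186.55, U = 13.08, labor force = 199.63 million.
New unemployment rate = 13.08 / 199.63 = 6.55%.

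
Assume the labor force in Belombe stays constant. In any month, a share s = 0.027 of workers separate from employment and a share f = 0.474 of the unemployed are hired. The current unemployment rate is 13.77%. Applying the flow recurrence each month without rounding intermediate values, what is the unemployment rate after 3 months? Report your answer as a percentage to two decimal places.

With a fixed labor force, u_{t+1} = u_t + s·(1−u_t) − f·u_t = u_t·(1−s−f) + s.
Here 1−s−f = 0.499 and s = 0.027.
u_1 = 0.137700 × 0.499 + 0.027 = 0.095712.
u_2 = 0.095712 × 0.499 + 0.027 = 0.074760.
u_3 = 0.074760 × 0.499 + 0.027 = 0.064305.

Unemployment rate after three months ≈ 6.43%.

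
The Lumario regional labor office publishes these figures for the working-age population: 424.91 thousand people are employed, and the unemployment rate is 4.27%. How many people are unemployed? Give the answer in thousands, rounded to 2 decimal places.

Let U be the number unemployed. The labor force is E + U, and U/(E+U) = 0.0427.
So U = 0.0427 × 424.91 / (1 − 0.0427) = 18.1437 / 0.9573 ≈ 18.95 thousand.

About 18.95 thousand are unemployed.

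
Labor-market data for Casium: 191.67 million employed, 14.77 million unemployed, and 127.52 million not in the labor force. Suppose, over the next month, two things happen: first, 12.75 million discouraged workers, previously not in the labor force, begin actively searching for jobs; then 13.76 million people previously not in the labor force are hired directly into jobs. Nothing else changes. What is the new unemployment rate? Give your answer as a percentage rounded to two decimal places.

Initially, labor force = 191.67 + 14.77 = 206.44 million, so u = 14.77/206.44 = 7.15%.
After the first change, unemployed and labor force both rise by 12.75 → E = 191.67, U = 27.52, labor force = 219.19 million.
After the second change, employed and labor force both rise by 13.76; unemployed unchanged → E = 205.43, U = 27.52, labor force = 232.95 million.
New unemployment rate = 27.52 / 232.95 = 11.81%.

New unemployment rate ≈ 11.81%.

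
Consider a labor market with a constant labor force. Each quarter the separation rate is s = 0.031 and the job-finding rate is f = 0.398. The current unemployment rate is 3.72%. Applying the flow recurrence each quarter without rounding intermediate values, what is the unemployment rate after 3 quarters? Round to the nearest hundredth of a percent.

Unemployment rate after three quarters ≈ 6.57%.

With a fixed labor force, u_{t+1} = u_t + s·(1−u_t) − f·u_t = u_t·(1−s−f) + s.
Here 1−s−f = 0.571 and s = 0.031.
u_1 = 0.037200 × 0.571 + 0.031 = 0.052241.
u_2 = 0.052241 × 0.571 + 0.031 = 0.060830.
u_3 = 0.060830 × 0.571 + 0.031 = 0.065734.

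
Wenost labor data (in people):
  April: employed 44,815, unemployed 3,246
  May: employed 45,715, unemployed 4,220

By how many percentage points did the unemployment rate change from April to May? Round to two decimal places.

April: labor force = 44,815 + 3,246 = 48,061; u = 3,246/48,061 = 6.75%.
May: labor force = 45,715 + 4,220 = 49,935; u = 4,220/49,935 = 8.45%.
Change = 8.45% − 6.75% = +1.70 pp.

The unemployment rate changed by +1.70 percentage points.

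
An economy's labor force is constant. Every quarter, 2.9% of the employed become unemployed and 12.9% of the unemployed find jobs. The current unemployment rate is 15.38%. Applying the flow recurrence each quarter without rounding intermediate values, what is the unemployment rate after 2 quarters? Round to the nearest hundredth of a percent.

Unemployment rate after two quarters ≈ 16.25%.

With a fixed labor force, u_{t+1} = u_t + s·(1−u_t) − f·u_t = u_t·(1−s−f) + s.
Here 1−s−f = 0.842 and s = 0.029.
u_1 = 0.153800 × 0.842 + 0.029 = 0.158500.
u_2 = 0.158500 × 0.842 + 0.029 = 0.162457.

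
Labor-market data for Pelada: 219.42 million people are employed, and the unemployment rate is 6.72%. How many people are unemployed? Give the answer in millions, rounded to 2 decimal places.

Let U be the number unemployed. The labor force is E + U, and U/(E+U) = 0.0672.
So U = 0.0672 × 219.42 / (1 − 0.0672) = 14.7450 / 0.9328 ≈ 15.81 million.

About 15.81 million are unemployed.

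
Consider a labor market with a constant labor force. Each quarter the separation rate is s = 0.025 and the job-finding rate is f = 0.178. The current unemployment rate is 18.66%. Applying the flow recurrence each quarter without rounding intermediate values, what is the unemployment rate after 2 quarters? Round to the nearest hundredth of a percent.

With a fixed labor force, u_{t+1} = u_t + s·(1−u_t) − f·u_t = u_t·(1−s−f) + s.
Here 1−s−f = 0.797 and s = 0.025.
u_1 = 0.186600 × 0.797 + 0.025 = 0.173720.
u_2 = 0.173720 × 0.797 + 0.025 = 0.163455.

Unemployment rate after two quarters ≈ 16.35%.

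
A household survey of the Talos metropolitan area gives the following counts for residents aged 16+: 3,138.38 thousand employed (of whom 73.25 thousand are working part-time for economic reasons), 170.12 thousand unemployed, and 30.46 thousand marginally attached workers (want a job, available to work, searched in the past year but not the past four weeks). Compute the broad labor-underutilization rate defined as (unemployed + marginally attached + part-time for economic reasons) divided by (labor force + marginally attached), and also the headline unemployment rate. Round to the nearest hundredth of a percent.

Broad underutilization rate ≈ 8.20%; headline unemployment rate ≈ 5.14%.

Labor force = 3,138.38 + 170.12 = 3,308.50 thousand.
Numerator = 170.12 + 30.46 + 73.25 = 273.83 thousand.
Denominator = 3,308.50 + 30.46 = 3,338.96 thousand.
Broad rate = 273.83 / 3,338.96 = 8.20%.
Headline unemployment rate = 170.12 / 3,308.50 = 5.14%.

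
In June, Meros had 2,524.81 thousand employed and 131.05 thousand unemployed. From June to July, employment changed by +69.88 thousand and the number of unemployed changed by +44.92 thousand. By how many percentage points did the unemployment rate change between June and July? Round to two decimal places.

The unemployment rate changed by +1.42 percentage points.

June: labor force = 2,524.81 + 131.05 = 2,655.86; u = 131.05/2,655.86 = 4.93%.
July: labor force = 2,594.69 + 175.97 = 2,770.66; u = 175.97/2,770.66 = 6.35%.
Change = 6.35% − 4.93% = +1.42 pp.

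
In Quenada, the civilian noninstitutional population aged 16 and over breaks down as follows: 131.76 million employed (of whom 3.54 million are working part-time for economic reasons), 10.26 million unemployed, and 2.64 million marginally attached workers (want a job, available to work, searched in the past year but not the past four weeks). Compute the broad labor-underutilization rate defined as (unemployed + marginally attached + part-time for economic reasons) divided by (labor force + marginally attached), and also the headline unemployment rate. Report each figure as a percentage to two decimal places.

Labor force = 131.76 + 10.26 = 142.02 million.
Numerator = 10.26 + 2.64 + 3.54 = 16.44 million.
Denominator = 142.02 + 2.64 = 144.66 million.
Broad rate = 16.44 / 144.66 = 11.36%.
Headline unemployment rate = 10.26 / 142.02 = 7.22%.

Broad underutilization rate ≈ 11.36%; headline unemployment rate ≈ 7.22%.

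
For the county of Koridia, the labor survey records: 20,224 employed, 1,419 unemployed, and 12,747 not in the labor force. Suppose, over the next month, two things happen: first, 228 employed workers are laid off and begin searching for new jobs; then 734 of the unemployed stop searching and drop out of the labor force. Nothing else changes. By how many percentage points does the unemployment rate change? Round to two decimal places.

The unemployment rate changes by −2.19 percentage points.

Initially, labor force = 20,224 + 1,419 = 21,643, so u = 1,419/21,643 = 6.56%.
After the first change, employed falls and unemployed rises by 228; labor force unchanged → E = 19,996, U = 1,647, labor force = 21,643.
After the second change, unemployed and labor force both fall by 734 → E = 19,996, U = 913, labor force = 20,909.
New unemployment rate = 913 / 20,909 = 4.37%.
Change = 4.37% − 6.56% = −2.19 percentage points.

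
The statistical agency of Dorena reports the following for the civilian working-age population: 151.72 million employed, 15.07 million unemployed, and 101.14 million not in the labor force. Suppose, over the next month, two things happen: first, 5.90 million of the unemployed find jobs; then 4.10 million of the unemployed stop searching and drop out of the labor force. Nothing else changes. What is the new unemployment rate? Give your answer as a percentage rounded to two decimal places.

Initially, labor force = 151.72 + 15.07 = 166.79 million, so u = 15.07/166.79 = 9.04%.
After the first change, unemployed falls and employed rises by 5.90; labor force unchanged → E = 157.62, U = 9.17, labor force = 166.79 million.
After the second change, unemployed and labor force both fall by 4.10 → E = 157.62, U = 5.07, labor force = 162.69 million.
New unemployment rate = 5.07 / 162.69 = 3.12%.

New unemployment rate ≈ 3.12%.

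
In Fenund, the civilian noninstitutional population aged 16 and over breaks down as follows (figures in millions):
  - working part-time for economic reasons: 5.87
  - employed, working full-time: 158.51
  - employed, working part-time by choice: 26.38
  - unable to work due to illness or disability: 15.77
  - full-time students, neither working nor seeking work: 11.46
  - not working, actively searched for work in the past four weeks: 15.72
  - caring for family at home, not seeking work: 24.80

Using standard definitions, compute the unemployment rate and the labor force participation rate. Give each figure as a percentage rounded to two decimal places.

Employed = 5.87 + 158.51 + 26.38 = 190.76 million (anyone who worked, including part-time for economic reasons, counts as employed).
Unemployed = 15.72 million.
Labor force = 190.76 + 15.72 = 206.48 million.
Not in labor force = 15.77 + 11.46 + 24.80 = 52.03 million (those not working and not actively searching are outside the labor force).
Civilian working-age population = 206.48 + 52.03 = 258.51 million.
Unemployment rate = 15.72 / 206.48 = 7.61%.
Labor force participation rate = 206.48 / 258.51 = 79.87%.

Unemployment rate ≈ 7.61%; labor force participation rate ≈ 79.87%.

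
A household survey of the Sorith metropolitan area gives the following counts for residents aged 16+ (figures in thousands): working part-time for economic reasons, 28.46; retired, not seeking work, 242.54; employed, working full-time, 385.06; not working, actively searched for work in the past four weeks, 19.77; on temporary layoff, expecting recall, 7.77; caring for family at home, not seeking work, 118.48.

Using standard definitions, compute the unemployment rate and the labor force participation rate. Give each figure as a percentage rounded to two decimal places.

Employed = 28.46 + 385.06 = 413.52 thousand (anyone who worked, including part-time for economic reasons, counts as employed).
Unemployed = 19.77 + 7.77 = 27.54 thousand (jobless and actively searching, or on temporary layoff).
Labor force = 413.52 + 27.54 = 441.06 thousand.
Not in labor force = 242.54 + 118.48 = 361.02 thousand (those not working and not actively searching are outside the labor force).
Civilian working-age population = 441.06 + 361.02 = 802.08 thousand.
Unemployment rate = 27.54 / 441.06 = 6.24%.
Labor force participation rate = 441.06 / 802.08 = 54.99%.

Unemployment rate ≈ 6.24%; labor force participation rate ≈ 54.99%.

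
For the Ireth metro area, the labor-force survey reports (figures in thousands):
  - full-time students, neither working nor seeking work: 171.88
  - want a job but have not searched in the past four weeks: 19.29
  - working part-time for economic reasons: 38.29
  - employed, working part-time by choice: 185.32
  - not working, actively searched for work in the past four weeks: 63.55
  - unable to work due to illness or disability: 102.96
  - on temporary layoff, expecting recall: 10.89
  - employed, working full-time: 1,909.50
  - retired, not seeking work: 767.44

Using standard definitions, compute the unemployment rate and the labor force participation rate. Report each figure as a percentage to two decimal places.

Employed = 38.29 + 185.32 + 1,909.50 = 2,133.11 thousand (anyone who worked, including part-time for economic reasons, counts as employed).
Unemployed = 63.55 + 10.89 = 74.44 thousand (jobless and actively searching, or on temporary layoff).
Labor force = 2,133.11 + 74.44 = 2,207.55 thousand.
Not in labor force = 171.88 + 19.29 + 102.96 + 767.44 = 1,061.57 thousand (those not working and not actively searching are outside the labor force — including those who want a job but have given up searching).
Civilian working-age population = 2,207.55 + 1,061.57 = 3,269.12 thousand.
Unemployment rate = 74.44 / 2,207.55 = 3.37%.
Labor force participation rate = 2,207.55 / 3,269.12 = 67.53%.

Unemployment rate ≈ 3.37%; labor force participation rate ≈ 67.53%.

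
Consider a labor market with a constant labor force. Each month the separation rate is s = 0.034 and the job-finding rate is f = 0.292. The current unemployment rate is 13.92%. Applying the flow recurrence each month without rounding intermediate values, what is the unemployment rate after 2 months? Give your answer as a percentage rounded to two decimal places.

With a fixed labor force, u_{t+1} = u_t + s·(1−u_t) − f·u_t = u_t·(1−s−f) + s.
Here 1−s−f = 0.674 and s = 0.034.
u_1 = 0.139200 × 0.674 + 0.034 = 0.127821.
u_2 = 0.127821 × 0.674 + 0.034 = 0.120151.

Unemployment rate after two months ≈ 12.02%.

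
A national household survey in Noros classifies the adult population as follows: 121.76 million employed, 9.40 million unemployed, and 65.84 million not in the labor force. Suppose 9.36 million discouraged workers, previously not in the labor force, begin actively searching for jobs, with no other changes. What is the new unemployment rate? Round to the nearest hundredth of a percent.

New unemployment rate ≈ 13.35%.

Initially, labor force = 121.76 + 9.40 = 131.16 million, so u = 9.40/131.16 = 7.17%.
After the change, unemployed and labor force both rise by 9.36 → E = 121.76, U = 18.76, labor force = 140.52 million.
New unemployment rate = 18.76 / 140.52 = 13.35%.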